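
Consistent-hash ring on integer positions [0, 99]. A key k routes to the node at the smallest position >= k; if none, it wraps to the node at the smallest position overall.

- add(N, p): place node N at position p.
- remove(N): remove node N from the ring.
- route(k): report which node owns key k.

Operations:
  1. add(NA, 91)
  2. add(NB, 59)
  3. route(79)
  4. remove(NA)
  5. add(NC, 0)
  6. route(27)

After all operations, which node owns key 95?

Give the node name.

Answer: NC

Derivation:
Op 1: add NA@91 -> ring=[91:NA]
Op 2: add NB@59 -> ring=[59:NB,91:NA]
Op 3: route key 79: smallest pos >= 79 is 91 -> NA
Op 4: remove NA -> ring=[59:NB]
Op 5: add NC@0 -> ring=[0:NC,59:NB]
Op 6: route key 27: smallest pos >= 27 is 59 -> NB
Final route key 95: none >= 95, wrap to smallest pos 0 -> NC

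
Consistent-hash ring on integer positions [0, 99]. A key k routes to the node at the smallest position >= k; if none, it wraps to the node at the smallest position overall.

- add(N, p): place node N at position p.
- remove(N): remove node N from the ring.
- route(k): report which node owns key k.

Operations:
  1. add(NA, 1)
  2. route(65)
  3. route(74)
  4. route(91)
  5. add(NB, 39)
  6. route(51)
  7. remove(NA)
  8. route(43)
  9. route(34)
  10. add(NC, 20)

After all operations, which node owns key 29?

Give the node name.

Op 1: add NA@1 -> ring=[1:NA]
Op 2: route key 65: none >= 65, wrap to smallest pos 1 -> NA
Op 3: route key 74: none >= 74, wrap to smallest pos 1 -> NA
Op 4: route key 91: none >= 91, wrap to smallest pos 1 -> NA
Op 5: add NB@39 -> ring=[1:NA,39:NB]
Op 6: route key 51: none >= 51, wrap to smallest pos 1 -> NA
Op 7: remove NA -> ring=[39:NB]
Op 8: route key 43: none >= 43, wrap to smallest pos 39 -> NB
Op 9: route key 34: smallest pos >= 34 is 39 -> NB
Op 10: add NC@20 -> ring=[20:NC,39:NB]
Final route key 29: smallest pos >= 29 is 39 -> NB

Answer: NB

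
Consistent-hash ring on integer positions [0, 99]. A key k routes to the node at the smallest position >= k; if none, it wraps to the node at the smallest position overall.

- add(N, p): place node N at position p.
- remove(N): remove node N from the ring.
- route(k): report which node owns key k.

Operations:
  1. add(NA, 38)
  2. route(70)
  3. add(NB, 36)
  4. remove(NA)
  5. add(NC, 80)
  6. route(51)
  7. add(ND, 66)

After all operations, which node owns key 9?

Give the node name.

Answer: NB

Derivation:
Op 1: add NA@38 -> ring=[38:NA]
Op 2: route key 70: none >= 70, wrap to smallest pos 38 -> NA
Op 3: add NB@36 -> ring=[36:NB,38:NA]
Op 4: remove NA -> ring=[36:NB]
Op 5: add NC@80 -> ring=[36:NB,80:NC]
Op 6: route key 51: smallest pos >= 51 is 80 -> NC
Op 7: add ND@66 -> ring=[36:NB,66:ND,80:NC]
Final route key 9: smallest pos >= 9 is 36 -> NB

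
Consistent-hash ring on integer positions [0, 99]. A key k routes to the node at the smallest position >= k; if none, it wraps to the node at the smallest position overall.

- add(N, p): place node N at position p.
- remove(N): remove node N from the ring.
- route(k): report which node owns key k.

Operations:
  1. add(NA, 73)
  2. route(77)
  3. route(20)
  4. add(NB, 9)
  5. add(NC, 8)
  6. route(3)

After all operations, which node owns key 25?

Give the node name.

Op 1: add NA@73 -> ring=[73:NA]
Op 2: route key 77: none >= 77, wrap to smallest pos 73 -> NA
Op 3: route key 20: smallest pos >= 20 is 73 -> NA
Op 4: add NB@9 -> ring=[9:NB,73:NA]
Op 5: add NC@8 -> ring=[8:NC,9:NB,73:NA]
Op 6: route key 3: smallest pos >= 3 is 8 -> NC
Final route key 25: smallest pos >= 25 is 73 -> NA

Answer: NA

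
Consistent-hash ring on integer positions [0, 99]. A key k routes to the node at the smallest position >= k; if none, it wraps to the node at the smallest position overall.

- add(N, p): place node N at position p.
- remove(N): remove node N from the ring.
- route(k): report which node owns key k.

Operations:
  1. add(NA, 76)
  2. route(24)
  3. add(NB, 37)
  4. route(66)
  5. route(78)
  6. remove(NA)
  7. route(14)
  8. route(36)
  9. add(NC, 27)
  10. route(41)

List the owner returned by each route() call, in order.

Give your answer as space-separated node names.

Answer: NA NA NB NB NB NC

Derivation:
Op 1: add NA@76 -> ring=[76:NA]
Op 2: route key 24: smallest pos >= 24 is 76 -> NA
Op 3: add NB@37 -> ring=[37:NB,76:NA]
Op 4: route key 66: smallest pos >= 66 is 76 -> NA
Op 5: route key 78: none >= 78, wrap to smallest pos 37 -> NB
Op 6: remove NA -> ring=[37:NB]
Op 7: route key 14: smallest pos >= 14 is 37 -> NB
Op 8: route key 36: smallest pos >= 36 is 37 -> NB
Op 9: add NC@27 -> ring=[27:NC,37:NB]
Op 10: route key 41: none >= 41, wrap to smallest pos 27 -> NC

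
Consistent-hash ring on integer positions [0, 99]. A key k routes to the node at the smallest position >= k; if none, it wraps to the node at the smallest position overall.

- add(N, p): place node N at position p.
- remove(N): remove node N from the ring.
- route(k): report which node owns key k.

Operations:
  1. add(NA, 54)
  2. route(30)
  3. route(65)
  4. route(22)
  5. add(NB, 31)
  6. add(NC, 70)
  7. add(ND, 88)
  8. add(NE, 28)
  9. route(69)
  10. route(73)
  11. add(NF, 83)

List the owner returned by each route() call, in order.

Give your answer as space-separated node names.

Op 1: add NA@54 -> ring=[54:NA]
Op 2: route key 30: smallest pos >= 30 is 54 -> NA
Op 3: route key 65: none >= 65, wrap to smallest pos 54 -> NA
Op 4: route key 22: smallest pos >= 22 is 54 -> NA
Op 5: add NB@31 -> ring=[31:NB,54:NA]
Op 6: add NC@70 -> ring=[31:NB,54:NA,70:NC]
Op 7: add ND@88 -> ring=[31:NB,54:NA,70:NC,88:ND]
Op 8: add NE@28 -> ring=[28:NE,31:NB,54:NA,70:NC,88:ND]
Op 9: route key 69: smallest pos >= 69 is 70 -> NC
Op 10: route key 73: smallest pos >= 73 is 88 -> ND
Op 11: add NF@83 -> ring=[28:NE,31:NB,54:NA,70:NC,83:NF,88:ND]

Answer: NA NA NA NC ND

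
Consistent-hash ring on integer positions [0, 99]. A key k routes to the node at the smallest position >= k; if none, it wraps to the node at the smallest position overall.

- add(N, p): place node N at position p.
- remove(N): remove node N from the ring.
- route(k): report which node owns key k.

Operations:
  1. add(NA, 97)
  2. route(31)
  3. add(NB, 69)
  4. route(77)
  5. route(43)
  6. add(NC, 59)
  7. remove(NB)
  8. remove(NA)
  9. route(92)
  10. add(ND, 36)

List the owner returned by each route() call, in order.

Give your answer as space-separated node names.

Answer: NA NA NB NC

Derivation:
Op 1: add NA@97 -> ring=[97:NA]
Op 2: route key 31: smallest pos >= 31 is 97 -> NA
Op 3: add NB@69 -> ring=[69:NB,97:NA]
Op 4: route key 77: smallest pos >= 77 is 97 -> NA
Op 5: route key 43: smallest pos >= 43 is 69 -> NB
Op 6: add NC@59 -> ring=[59:NC,69:NB,97:NA]
Op 7: remove NB -> ring=[59:NC,97:NA]
Op 8: remove NA -> ring=[59:NC]
Op 9: route key 92: none >= 92, wrap to smallest pos 59 -> NC
Op 10: add ND@36 -> ring=[36:ND,59:NC]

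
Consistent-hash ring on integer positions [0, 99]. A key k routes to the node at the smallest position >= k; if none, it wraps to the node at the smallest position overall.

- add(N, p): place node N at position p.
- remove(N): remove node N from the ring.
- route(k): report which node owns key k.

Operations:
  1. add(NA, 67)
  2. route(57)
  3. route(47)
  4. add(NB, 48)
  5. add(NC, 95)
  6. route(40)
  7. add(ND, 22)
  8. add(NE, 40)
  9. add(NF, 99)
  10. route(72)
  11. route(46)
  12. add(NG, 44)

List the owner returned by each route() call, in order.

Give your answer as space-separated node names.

Answer: NA NA NB NC NB

Derivation:
Op 1: add NA@67 -> ring=[67:NA]
Op 2: route key 57: smallest pos >= 57 is 67 -> NA
Op 3: route key 47: smallest pos >= 47 is 67 -> NA
Op 4: add NB@48 -> ring=[48:NB,67:NA]
Op 5: add NC@95 -> ring=[48:NB,67:NA,95:NC]
Op 6: route key 40: smallest pos >= 40 is 48 -> NB
Op 7: add ND@22 -> ring=[22:ND,48:NB,67:NA,95:NC]
Op 8: add NE@40 -> ring=[22:ND,40:NE,48:NB,67:NA,95:NC]
Op 9: add NF@99 -> ring=[22:ND,40:NE,48:NB,67:NA,95:NC,99:NF]
Op 10: route key 72: smallest pos >= 72 is 95 -> NC
Op 11: route key 46: smallest pos >= 46 is 48 -> NB
Op 12: add NG@44 -> ring=[22:ND,40:NE,44:NG,48:NB,67:NA,95:NC,99:NF]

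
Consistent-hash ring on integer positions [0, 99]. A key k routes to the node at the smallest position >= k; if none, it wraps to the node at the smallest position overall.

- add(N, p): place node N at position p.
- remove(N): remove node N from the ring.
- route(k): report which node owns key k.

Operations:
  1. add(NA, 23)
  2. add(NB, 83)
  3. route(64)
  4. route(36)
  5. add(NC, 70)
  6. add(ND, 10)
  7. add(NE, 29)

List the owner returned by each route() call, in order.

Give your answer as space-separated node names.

Answer: NB NB

Derivation:
Op 1: add NA@23 -> ring=[23:NA]
Op 2: add NB@83 -> ring=[23:NA,83:NB]
Op 3: route key 64: smallest pos >= 64 is 83 -> NB
Op 4: route key 36: smallest pos >= 36 is 83 -> NB
Op 5: add NC@70 -> ring=[23:NA,70:NC,83:NB]
Op 6: add ND@10 -> ring=[10:ND,23:NA,70:NC,83:NB]
Op 7: add NE@29 -> ring=[10:ND,23:NA,29:NE,70:NC,83:NB]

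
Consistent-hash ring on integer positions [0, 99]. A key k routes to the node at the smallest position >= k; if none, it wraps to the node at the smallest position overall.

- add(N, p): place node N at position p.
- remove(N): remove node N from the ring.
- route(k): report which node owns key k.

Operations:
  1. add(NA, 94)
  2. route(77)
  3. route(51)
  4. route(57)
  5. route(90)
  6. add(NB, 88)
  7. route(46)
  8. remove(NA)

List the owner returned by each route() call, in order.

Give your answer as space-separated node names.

Answer: NA NA NA NA NB

Derivation:
Op 1: add NA@94 -> ring=[94:NA]
Op 2: route key 77: smallest pos >= 77 is 94 -> NA
Op 3: route key 51: smallest pos >= 51 is 94 -> NA
Op 4: route key 57: smallest pos >= 57 is 94 -> NA
Op 5: route key 90: smallest pos >= 90 is 94 -> NA
Op 6: add NB@88 -> ring=[88:NB,94:NA]
Op 7: route key 46: smallest pos >= 46 is 88 -> NB
Op 8: remove NA -> ring=[88:NB]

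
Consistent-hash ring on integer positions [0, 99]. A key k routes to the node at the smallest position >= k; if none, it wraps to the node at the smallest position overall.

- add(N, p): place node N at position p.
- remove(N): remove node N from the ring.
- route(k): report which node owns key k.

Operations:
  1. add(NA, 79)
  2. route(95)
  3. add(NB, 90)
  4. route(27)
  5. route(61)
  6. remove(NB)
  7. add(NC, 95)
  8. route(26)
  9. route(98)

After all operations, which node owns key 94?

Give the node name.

Answer: NC

Derivation:
Op 1: add NA@79 -> ring=[79:NA]
Op 2: route key 95: none >= 95, wrap to smallest pos 79 -> NA
Op 3: add NB@90 -> ring=[79:NA,90:NB]
Op 4: route key 27: smallest pos >= 27 is 79 -> NA
Op 5: route key 61: smallest pos >= 61 is 79 -> NA
Op 6: remove NB -> ring=[79:NA]
Op 7: add NC@95 -> ring=[79:NA,95:NC]
Op 8: route key 26: smallest pos >= 26 is 79 -> NA
Op 9: route key 98: none >= 98, wrap to smallest pos 79 -> NA
Final route key 94: smallest pos >= 94 is 95 -> NC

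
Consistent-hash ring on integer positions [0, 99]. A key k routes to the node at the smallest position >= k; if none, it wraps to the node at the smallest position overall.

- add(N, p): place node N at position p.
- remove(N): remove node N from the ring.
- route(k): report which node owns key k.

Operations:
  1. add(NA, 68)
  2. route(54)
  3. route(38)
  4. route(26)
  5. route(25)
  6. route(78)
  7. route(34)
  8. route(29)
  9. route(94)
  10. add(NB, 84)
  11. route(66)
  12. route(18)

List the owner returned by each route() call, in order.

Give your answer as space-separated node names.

Op 1: add NA@68 -> ring=[68:NA]
Op 2: route key 54: smallest pos >= 54 is 68 -> NA
Op 3: route key 38: smallest pos >= 38 is 68 -> NA
Op 4: route key 26: smallest pos >= 26 is 68 -> NA
Op 5: route key 25: smallest pos >= 25 is 68 -> NA
Op 6: route key 78: none >= 78, wrap to smallest pos 68 -> NA
Op 7: route key 34: smallest pos >= 34 is 68 -> NA
Op 8: route key 29: smallest pos >= 29 is 68 -> NA
Op 9: route key 94: none >= 94, wrap to smallest pos 68 -> NA
Op 10: add NB@84 -> ring=[68:NA,84:NB]
Op 11: route key 66: smallest pos >= 66 is 68 -> NA
Op 12: route key 18: smallest pos >= 18 is 68 -> NA

Answer: NA NA NA NA NA NA NA NA NA NA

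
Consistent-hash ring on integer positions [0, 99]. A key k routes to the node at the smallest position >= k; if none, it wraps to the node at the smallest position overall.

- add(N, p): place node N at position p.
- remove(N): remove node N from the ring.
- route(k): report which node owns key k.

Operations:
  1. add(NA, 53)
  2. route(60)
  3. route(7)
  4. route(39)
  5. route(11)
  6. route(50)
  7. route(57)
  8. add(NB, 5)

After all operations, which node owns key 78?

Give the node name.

Op 1: add NA@53 -> ring=[53:NA]
Op 2: route key 60: none >= 60, wrap to smallest pos 53 -> NA
Op 3: route key 7: smallest pos >= 7 is 53 -> NA
Op 4: route key 39: smallest pos >= 39 is 53 -> NA
Op 5: route key 11: smallest pos >= 11 is 53 -> NA
Op 6: route key 50: smallest pos >= 50 is 53 -> NA
Op 7: route key 57: none >= 57, wrap to smallest pos 53 -> NA
Op 8: add NB@5 -> ring=[5:NB,53:NA]
Final route key 78: none >= 78, wrap to smallest pos 5 -> NB

Answer: NB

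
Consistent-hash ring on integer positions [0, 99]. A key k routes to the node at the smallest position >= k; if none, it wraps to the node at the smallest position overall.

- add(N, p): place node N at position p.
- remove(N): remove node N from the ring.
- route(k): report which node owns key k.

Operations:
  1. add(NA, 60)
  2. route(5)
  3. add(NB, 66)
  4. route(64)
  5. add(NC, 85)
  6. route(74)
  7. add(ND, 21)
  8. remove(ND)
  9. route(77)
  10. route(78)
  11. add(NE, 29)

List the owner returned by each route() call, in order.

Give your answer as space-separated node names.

Answer: NA NB NC NC NC

Derivation:
Op 1: add NA@60 -> ring=[60:NA]
Op 2: route key 5: smallest pos >= 5 is 60 -> NA
Op 3: add NB@66 -> ring=[60:NA,66:NB]
Op 4: route key 64: smallest pos >= 64 is 66 -> NB
Op 5: add NC@85 -> ring=[60:NA,66:NB,85:NC]
Op 6: route key 74: smallest pos >= 74 is 85 -> NC
Op 7: add ND@21 -> ring=[21:ND,60:NA,66:NB,85:NC]
Op 8: remove ND -> ring=[60:NA,66:NB,85:NC]
Op 9: route key 77: smallest pos >= 77 is 85 -> NC
Op 10: route key 78: smallest pos >= 78 is 85 -> NC
Op 11: add NE@29 -> ring=[29:NE,60:NA,66:NB,85:NC]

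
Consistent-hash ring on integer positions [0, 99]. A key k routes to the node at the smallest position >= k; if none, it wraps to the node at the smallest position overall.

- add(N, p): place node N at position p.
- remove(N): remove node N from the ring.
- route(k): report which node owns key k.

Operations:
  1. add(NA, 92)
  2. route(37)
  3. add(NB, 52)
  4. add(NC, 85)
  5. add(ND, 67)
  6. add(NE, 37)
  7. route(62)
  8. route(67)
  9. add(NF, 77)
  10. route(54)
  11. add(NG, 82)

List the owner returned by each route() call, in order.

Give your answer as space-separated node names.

Answer: NA ND ND ND

Derivation:
Op 1: add NA@92 -> ring=[92:NA]
Op 2: route key 37: smallest pos >= 37 is 92 -> NA
Op 3: add NB@52 -> ring=[52:NB,92:NA]
Op 4: add NC@85 -> ring=[52:NB,85:NC,92:NA]
Op 5: add ND@67 -> ring=[52:NB,67:ND,85:NC,92:NA]
Op 6: add NE@37 -> ring=[37:NE,52:NB,67:ND,85:NC,92:NA]
Op 7: route key 62: smallest pos >= 62 is 67 -> ND
Op 8: route key 67: smallest pos >= 67 is 67 -> ND
Op 9: add NF@77 -> ring=[37:NE,52:NB,67:ND,77:NF,85:NC,92:NA]
Op 10: route key 54: smallest pos >= 54 is 67 -> ND
Op 11: add NG@82 -> ring=[37:NE,52:NB,67:ND,77:NF,82:NG,85:NC,92:NA]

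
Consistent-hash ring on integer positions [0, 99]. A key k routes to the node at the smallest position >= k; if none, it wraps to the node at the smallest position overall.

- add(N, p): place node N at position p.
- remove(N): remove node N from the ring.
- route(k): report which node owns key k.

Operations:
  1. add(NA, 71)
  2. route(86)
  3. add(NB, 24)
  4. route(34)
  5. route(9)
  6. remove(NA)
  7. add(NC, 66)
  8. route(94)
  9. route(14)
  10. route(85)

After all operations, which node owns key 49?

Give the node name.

Op 1: add NA@71 -> ring=[71:NA]
Op 2: route key 86: none >= 86, wrap to smallest pos 71 -> NA
Op 3: add NB@24 -> ring=[24:NB,71:NA]
Op 4: route key 34: smallest pos >= 34 is 71 -> NA
Op 5: route key 9: smallest pos >= 9 is 24 -> NB
Op 6: remove NA -> ring=[24:NB]
Op 7: add NC@66 -> ring=[24:NB,66:NC]
Op 8: route key 94: none >= 94, wrap to smallest pos 24 -> NB
Op 9: route key 14: smallest pos >= 14 is 24 -> NB
Op 10: route key 85: none >= 85, wrap to smallest pos 24 -> NB
Final route key 49: smallest pos >= 49 is 66 -> NC

Answer: NC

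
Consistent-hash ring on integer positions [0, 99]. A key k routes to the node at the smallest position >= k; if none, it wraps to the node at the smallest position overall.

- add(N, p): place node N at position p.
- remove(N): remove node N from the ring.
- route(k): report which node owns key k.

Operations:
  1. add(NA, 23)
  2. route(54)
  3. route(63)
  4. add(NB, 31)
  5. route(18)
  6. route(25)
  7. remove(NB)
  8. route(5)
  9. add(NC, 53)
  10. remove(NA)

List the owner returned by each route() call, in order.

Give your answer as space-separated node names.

Answer: NA NA NA NB NA

Derivation:
Op 1: add NA@23 -> ring=[23:NA]
Op 2: route key 54: none >= 54, wrap to smallest pos 23 -> NA
Op 3: route key 63: none >= 63, wrap to smallest pos 23 -> NA
Op 4: add NB@31 -> ring=[23:NA,31:NB]
Op 5: route key 18: smallest pos >= 18 is 23 -> NA
Op 6: route key 25: smallest pos >= 25 is 31 -> NB
Op 7: remove NB -> ring=[23:NA]
Op 8: route key 5: smallest pos >= 5 is 23 -> NA
Op 9: add NC@53 -> ring=[23:NA,53:NC]
Op 10: remove NA -> ring=[53:NC]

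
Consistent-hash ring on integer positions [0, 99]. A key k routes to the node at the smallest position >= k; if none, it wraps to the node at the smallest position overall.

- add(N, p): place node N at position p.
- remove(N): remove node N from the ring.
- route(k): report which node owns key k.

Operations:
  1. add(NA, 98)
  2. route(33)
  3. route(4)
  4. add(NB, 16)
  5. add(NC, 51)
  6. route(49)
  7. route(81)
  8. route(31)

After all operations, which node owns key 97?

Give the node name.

Op 1: add NA@98 -> ring=[98:NA]
Op 2: route key 33: smallest pos >= 33 is 98 -> NA
Op 3: route key 4: smallest pos >= 4 is 98 -> NA
Op 4: add NB@16 -> ring=[16:NB,98:NA]
Op 5: add NC@51 -> ring=[16:NB,51:NC,98:NA]
Op 6: route key 49: smallest pos >= 49 is 51 -> NC
Op 7: route key 81: smallest pos >= 81 is 98 -> NA
Op 8: route key 31: smallest pos >= 31 is 51 -> NC
Final route key 97: smallest pos >= 97 is 98 -> NA

Answer: NA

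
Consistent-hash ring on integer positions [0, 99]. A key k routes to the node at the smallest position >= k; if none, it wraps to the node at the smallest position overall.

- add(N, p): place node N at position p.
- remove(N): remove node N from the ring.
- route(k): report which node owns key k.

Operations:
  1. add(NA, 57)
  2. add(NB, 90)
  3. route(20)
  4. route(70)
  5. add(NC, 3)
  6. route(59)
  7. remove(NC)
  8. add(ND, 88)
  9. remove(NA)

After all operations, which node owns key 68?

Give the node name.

Op 1: add NA@57 -> ring=[57:NA]
Op 2: add NB@90 -> ring=[57:NA,90:NB]
Op 3: route key 20: smallest pos >= 20 is 57 -> NA
Op 4: route key 70: smallest pos >= 70 is 90 -> NB
Op 5: add NC@3 -> ring=[3:NC,57:NA,90:NB]
Op 6: route key 59: smallest pos >= 59 is 90 -> NB
Op 7: remove NC -> ring=[57:NA,90:NB]
Op 8: add ND@88 -> ring=[57:NA,88:ND,90:NB]
Op 9: remove NA -> ring=[88:ND,90:NB]
Final route key 68: smallest pos >= 68 is 88 -> ND

Answer: ND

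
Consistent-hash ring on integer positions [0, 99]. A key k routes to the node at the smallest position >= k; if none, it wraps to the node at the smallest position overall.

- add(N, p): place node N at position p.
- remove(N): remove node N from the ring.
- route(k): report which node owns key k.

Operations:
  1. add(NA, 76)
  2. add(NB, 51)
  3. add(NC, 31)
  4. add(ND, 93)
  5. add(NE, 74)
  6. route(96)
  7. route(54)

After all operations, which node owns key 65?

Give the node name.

Answer: NE

Derivation:
Op 1: add NA@76 -> ring=[76:NA]
Op 2: add NB@51 -> ring=[51:NB,76:NA]
Op 3: add NC@31 -> ring=[31:NC,51:NB,76:NA]
Op 4: add ND@93 -> ring=[31:NC,51:NB,76:NA,93:ND]
Op 5: add NE@74 -> ring=[31:NC,51:NB,74:NE,76:NA,93:ND]
Op 6: route key 96: none >= 96, wrap to smallest pos 31 -> NC
Op 7: route key 54: smallest pos >= 54 is 74 -> NE
Final route key 65: smallest pos >= 65 is 74 -> NE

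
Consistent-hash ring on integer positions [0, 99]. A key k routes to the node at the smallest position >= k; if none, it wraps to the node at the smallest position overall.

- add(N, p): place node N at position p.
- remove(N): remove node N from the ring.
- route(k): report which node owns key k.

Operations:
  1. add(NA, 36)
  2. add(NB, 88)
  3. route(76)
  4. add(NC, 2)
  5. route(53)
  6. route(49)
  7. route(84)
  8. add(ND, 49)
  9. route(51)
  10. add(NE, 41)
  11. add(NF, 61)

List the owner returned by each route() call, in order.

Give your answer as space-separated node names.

Op 1: add NA@36 -> ring=[36:NA]
Op 2: add NB@88 -> ring=[36:NA,88:NB]
Op 3: route key 76: smallest pos >= 76 is 88 -> NB
Op 4: add NC@2 -> ring=[2:NC,36:NA,88:NB]
Op 5: route key 53: smallest pos >= 53 is 88 -> NB
Op 6: route key 49: smallest pos >= 49 is 88 -> NB
Op 7: route key 84: smallest pos >= 84 is 88 -> NB
Op 8: add ND@49 -> ring=[2:NC,36:NA,49:ND,88:NB]
Op 9: route key 51: smallest pos >= 51 is 88 -> NB
Op 10: add NE@41 -> ring=[2:NC,36:NA,41:NE,49:ND,88:NB]
Op 11: add NF@61 -> ring=[2:NC,36:NA,41:NE,49:ND,61:NF,88:NB]

Answer: NB NB NB NB NB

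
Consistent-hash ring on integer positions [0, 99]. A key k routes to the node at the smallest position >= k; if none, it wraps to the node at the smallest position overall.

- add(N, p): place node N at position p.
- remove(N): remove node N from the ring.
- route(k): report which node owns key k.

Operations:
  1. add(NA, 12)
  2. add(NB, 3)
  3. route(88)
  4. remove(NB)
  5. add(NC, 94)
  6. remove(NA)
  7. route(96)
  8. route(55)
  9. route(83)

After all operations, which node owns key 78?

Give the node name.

Op 1: add NA@12 -> ring=[12:NA]
Op 2: add NB@3 -> ring=[3:NB,12:NA]
Op 3: route key 88: none >= 88, wrap to smallest pos 3 -> NB
Op 4: remove NB -> ring=[12:NA]
Op 5: add NC@94 -> ring=[12:NA,94:NC]
Op 6: remove NA -> ring=[94:NC]
Op 7: route key 96: none >= 96, wrap to smallest pos 94 -> NC
Op 8: route key 55: smallest pos >= 55 is 94 -> NC
Op 9: route key 83: smallest pos >= 83 is 94 -> NC
Final route key 78: smallest pos >= 78 is 94 -> NC

Answer: NC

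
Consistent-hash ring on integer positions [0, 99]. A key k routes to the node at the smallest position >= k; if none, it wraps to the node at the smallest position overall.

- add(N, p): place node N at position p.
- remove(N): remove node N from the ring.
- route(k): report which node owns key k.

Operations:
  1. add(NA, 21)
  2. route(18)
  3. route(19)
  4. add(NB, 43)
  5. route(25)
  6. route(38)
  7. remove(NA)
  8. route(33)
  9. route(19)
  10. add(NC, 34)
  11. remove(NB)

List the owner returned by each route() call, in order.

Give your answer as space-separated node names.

Op 1: add NA@21 -> ring=[21:NA]
Op 2: route key 18: smallest pos >= 18 is 21 -> NA
Op 3: route key 19: smallest pos >= 19 is 21 -> NA
Op 4: add NB@43 -> ring=[21:NA,43:NB]
Op 5: route key 25: smallest pos >= 25 is 43 -> NB
Op 6: route key 38: smallest pos >= 38 is 43 -> NB
Op 7: remove NA -> ring=[43:NB]
Op 8: route key 33: smallest pos >= 33 is 43 -> NB
Op 9: route key 19: smallest pos >= 19 is 43 -> NB
Op 10: add NC@34 -> ring=[34:NC,43:NB]
Op 11: remove NB -> ring=[34:NC]

Answer: NA NA NB NB NB NB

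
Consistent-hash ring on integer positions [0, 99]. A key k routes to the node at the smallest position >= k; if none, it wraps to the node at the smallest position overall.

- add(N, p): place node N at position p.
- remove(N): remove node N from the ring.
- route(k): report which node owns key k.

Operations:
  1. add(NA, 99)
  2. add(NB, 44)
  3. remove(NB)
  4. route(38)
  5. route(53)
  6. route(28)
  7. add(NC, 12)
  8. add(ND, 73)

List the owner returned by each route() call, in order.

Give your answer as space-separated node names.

Answer: NA NA NA

Derivation:
Op 1: add NA@99 -> ring=[99:NA]
Op 2: add NB@44 -> ring=[44:NB,99:NA]
Op 3: remove NB -> ring=[99:NA]
Op 4: route key 38: smallest pos >= 38 is 99 -> NA
Op 5: route key 53: smallest pos >= 53 is 99 -> NA
Op 6: route key 28: smallest pos >= 28 is 99 -> NA
Op 7: add NC@12 -> ring=[12:NC,99:NA]
Op 8: add ND@73 -> ring=[12:NC,73:ND,99:NA]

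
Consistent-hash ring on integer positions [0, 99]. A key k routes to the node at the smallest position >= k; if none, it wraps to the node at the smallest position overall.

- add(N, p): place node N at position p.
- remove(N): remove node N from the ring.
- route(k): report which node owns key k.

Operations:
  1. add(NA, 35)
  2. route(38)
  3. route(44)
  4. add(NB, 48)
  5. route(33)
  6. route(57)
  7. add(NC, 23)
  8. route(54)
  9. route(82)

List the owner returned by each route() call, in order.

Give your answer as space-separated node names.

Op 1: add NA@35 -> ring=[35:NA]
Op 2: route key 38: none >= 38, wrap to smallest pos 35 -> NA
Op 3: route key 44: none >= 44, wrap to smallest pos 35 -> NA
Op 4: add NB@48 -> ring=[35:NA,48:NB]
Op 5: route key 33: smallest pos >= 33 is 35 -> NA
Op 6: route key 57: none >= 57, wrap to smallest pos 35 -> NA
Op 7: add NC@23 -> ring=[23:NC,35:NA,48:NB]
Op 8: route key 54: none >= 54, wrap to smallest pos 23 -> NC
Op 9: route key 82: none >= 82, wrap to smallest pos 23 -> NC

Answer: NA NA NA NA NC NC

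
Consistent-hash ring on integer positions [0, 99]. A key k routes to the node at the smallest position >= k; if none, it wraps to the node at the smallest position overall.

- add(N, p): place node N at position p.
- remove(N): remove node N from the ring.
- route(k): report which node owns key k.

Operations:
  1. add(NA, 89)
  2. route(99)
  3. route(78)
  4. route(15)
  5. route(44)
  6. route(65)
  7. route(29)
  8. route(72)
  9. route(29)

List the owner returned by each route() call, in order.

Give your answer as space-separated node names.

Answer: NA NA NA NA NA NA NA NA

Derivation:
Op 1: add NA@89 -> ring=[89:NA]
Op 2: route key 99: none >= 99, wrap to smallest pos 89 -> NA
Op 3: route key 78: smallest pos >= 78 is 89 -> NA
Op 4: route key 15: smallest pos >= 15 is 89 -> NA
Op 5: route key 44: smallest pos >= 44 is 89 -> NA
Op 6: route key 65: smallest pos >= 65 is 89 -> NA
Op 7: route key 29: smallest pos >= 29 is 89 -> NA
Op 8: route key 72: smallest pos >= 72 is 89 -> NA
Op 9: route key 29: smallest pos >= 29 is 89 -> NA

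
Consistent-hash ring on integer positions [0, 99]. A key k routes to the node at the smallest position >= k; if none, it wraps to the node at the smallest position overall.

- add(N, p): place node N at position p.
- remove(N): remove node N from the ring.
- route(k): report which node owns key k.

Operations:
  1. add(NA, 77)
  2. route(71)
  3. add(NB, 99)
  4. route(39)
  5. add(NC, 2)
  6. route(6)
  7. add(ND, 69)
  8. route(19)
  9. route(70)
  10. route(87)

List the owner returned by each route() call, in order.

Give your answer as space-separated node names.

Op 1: add NA@77 -> ring=[77:NA]
Op 2: route key 71: smallest pos >= 71 is 77 -> NA
Op 3: add NB@99 -> ring=[77:NA,99:NB]
Op 4: route key 39: smallest pos >= 39 is 77 -> NA
Op 5: add NC@2 -> ring=[2:NC,77:NA,99:NB]
Op 6: route key 6: smallest pos >= 6 is 77 -> NA
Op 7: add ND@69 -> ring=[2:NC,69:ND,77:NA,99:NB]
Op 8: route key 19: smallest pos >= 19 is 69 -> ND
Op 9: route key 70: smallest pos >= 70 is 77 -> NA
Op 10: route key 87: smallest pos >= 87 is 99 -> NB

Answer: NA NA NA ND NA NB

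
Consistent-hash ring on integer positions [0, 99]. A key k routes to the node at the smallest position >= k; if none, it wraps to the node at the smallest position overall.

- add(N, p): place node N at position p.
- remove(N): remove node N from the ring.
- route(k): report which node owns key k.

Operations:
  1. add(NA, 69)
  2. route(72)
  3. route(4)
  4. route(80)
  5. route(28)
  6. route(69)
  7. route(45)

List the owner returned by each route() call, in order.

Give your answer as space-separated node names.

Answer: NA NA NA NA NA NA

Derivation:
Op 1: add NA@69 -> ring=[69:NA]
Op 2: route key 72: none >= 72, wrap to smallest pos 69 -> NA
Op 3: route key 4: smallest pos >= 4 is 69 -> NA
Op 4: route key 80: none >= 80, wrap to smallest pos 69 -> NA
Op 5: route key 28: smallest pos >= 28 is 69 -> NA
Op 6: route key 69: smallest pos >= 69 is 69 -> NA
Op 7: route key 45: smallest pos >= 45 is 69 -> NA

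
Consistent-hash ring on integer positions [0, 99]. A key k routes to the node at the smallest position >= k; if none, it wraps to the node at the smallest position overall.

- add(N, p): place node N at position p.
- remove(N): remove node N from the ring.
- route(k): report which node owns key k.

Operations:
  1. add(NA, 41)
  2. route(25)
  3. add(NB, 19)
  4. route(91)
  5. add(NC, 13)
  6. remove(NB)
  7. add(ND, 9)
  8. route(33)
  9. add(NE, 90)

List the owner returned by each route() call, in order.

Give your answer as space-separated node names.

Op 1: add NA@41 -> ring=[41:NA]
Op 2: route key 25: smallest pos >= 25 is 41 -> NA
Op 3: add NB@19 -> ring=[19:NB,41:NA]
Op 4: route key 91: none >= 91, wrap to smallest pos 19 -> NB
Op 5: add NC@13 -> ring=[13:NC,19:NB,41:NA]
Op 6: remove NB -> ring=[13:NC,41:NA]
Op 7: add ND@9 -> ring=[9:ND,13:NC,41:NA]
Op 8: route key 33: smallest pos >= 33 is 41 -> NA
Op 9: add NE@90 -> ring=[9:ND,13:NC,41:NA,90:NE]

Answer: NA NB NA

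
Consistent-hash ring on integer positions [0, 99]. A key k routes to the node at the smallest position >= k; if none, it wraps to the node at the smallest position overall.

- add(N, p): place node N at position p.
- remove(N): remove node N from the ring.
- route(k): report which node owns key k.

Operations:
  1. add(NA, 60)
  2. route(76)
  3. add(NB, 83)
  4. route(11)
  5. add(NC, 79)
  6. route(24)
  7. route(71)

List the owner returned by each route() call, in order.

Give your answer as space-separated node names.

Answer: NA NA NA NC

Derivation:
Op 1: add NA@60 -> ring=[60:NA]
Op 2: route key 76: none >= 76, wrap to smallest pos 60 -> NA
Op 3: add NB@83 -> ring=[60:NA,83:NB]
Op 4: route key 11: smallest pos >= 11 is 60 -> NA
Op 5: add NC@79 -> ring=[60:NA,79:NC,83:NB]
Op 6: route key 24: smallest pos >= 24 is 60 -> NA
Op 7: route key 71: smallest pos >= 71 is 79 -> NC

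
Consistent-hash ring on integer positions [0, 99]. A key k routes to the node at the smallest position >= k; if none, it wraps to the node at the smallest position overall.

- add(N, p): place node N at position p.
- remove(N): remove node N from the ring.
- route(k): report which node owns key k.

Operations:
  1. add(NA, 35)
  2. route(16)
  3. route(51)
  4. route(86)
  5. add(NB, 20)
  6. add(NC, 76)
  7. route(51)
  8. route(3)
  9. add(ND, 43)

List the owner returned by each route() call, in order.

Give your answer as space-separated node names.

Answer: NA NA NA NC NB

Derivation:
Op 1: add NA@35 -> ring=[35:NA]
Op 2: route key 16: smallest pos >= 16 is 35 -> NA
Op 3: route key 51: none >= 51, wrap to smallest pos 35 -> NA
Op 4: route key 86: none >= 86, wrap to smallest pos 35 -> NA
Op 5: add NB@20 -> ring=[20:NB,35:NA]
Op 6: add NC@76 -> ring=[20:NB,35:NA,76:NC]
Op 7: route key 51: smallest pos >= 51 is 76 -> NC
Op 8: route key 3: smallest pos >= 3 is 20 -> NB
Op 9: add ND@43 -> ring=[20:NB,35:NA,43:ND,76:NC]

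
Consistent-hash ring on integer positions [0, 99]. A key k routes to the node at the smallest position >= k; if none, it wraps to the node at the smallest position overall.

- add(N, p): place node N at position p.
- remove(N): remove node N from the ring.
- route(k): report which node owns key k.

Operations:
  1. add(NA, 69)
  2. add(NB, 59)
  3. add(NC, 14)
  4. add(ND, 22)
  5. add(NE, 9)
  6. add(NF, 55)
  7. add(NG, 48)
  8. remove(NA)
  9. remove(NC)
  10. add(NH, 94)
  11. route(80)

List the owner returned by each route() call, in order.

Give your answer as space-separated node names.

Op 1: add NA@69 -> ring=[69:NA]
Op 2: add NB@59 -> ring=[59:NB,69:NA]
Op 3: add NC@14 -> ring=[14:NC,59:NB,69:NA]
Op 4: add ND@22 -> ring=[14:NC,22:ND,59:NB,69:NA]
Op 5: add NE@9 -> ring=[9:NE,14:NC,22:ND,59:NB,69:NA]
Op 6: add NF@55 -> ring=[9:NE,14:NC,22:ND,55:NF,59:NB,69:NA]
Op 7: add NG@48 -> ring=[9:NE,14:NC,22:ND,48:NG,55:NF,59:NB,69:NA]
Op 8: remove NA -> ring=[9:NE,14:NC,22:ND,48:NG,55:NF,59:NB]
Op 9: remove NC -> ring=[9:NE,22:ND,48:NG,55:NF,59:NB]
Op 10: add NH@94 -> ring=[9:NE,22:ND,48:NG,55:NF,59:NB,94:NH]
Op 11: route key 80: smallest pos >= 80 is 94 -> NH

Answer: NH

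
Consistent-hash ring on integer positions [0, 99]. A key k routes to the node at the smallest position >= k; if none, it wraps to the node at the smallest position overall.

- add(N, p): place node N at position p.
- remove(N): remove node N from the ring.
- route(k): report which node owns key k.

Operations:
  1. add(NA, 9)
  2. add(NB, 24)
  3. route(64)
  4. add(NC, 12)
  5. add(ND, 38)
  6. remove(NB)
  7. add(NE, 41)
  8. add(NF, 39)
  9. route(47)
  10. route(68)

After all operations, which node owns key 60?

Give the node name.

Answer: NA

Derivation:
Op 1: add NA@9 -> ring=[9:NA]
Op 2: add NB@24 -> ring=[9:NA,24:NB]
Op 3: route key 64: none >= 64, wrap to smallest pos 9 -> NA
Op 4: add NC@12 -> ring=[9:NA,12:NC,24:NB]
Op 5: add ND@38 -> ring=[9:NA,12:NC,24:NB,38:ND]
Op 6: remove NB -> ring=[9:NA,12:NC,38:ND]
Op 7: add NE@41 -> ring=[9:NA,12:NC,38:ND,41:NE]
Op 8: add NF@39 -> ring=[9:NA,12:NC,38:ND,39:NF,41:NE]
Op 9: route key 47: none >= 47, wrap to smallest pos 9 -> NA
Op 10: route key 68: none >= 68, wrap to smallest pos 9 -> NA
Final route key 60: none >= 60, wrap to smallest pos 9 -> NA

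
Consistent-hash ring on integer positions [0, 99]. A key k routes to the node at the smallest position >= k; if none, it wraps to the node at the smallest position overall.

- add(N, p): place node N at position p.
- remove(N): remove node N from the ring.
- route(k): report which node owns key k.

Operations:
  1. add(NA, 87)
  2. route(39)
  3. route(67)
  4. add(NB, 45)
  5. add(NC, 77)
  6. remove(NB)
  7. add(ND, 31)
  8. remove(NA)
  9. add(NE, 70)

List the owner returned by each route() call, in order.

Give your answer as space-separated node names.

Answer: NA NA

Derivation:
Op 1: add NA@87 -> ring=[87:NA]
Op 2: route key 39: smallest pos >= 39 is 87 -> NA
Op 3: route key 67: smallest pos >= 67 is 87 -> NA
Op 4: add NB@45 -> ring=[45:NB,87:NA]
Op 5: add NC@77 -> ring=[45:NB,77:NC,87:NA]
Op 6: remove NB -> ring=[77:NC,87:NA]
Op 7: add ND@31 -> ring=[31:ND,77:NC,87:NA]
Op 8: remove NA -> ring=[31:ND,77:NC]
Op 9: add NE@70 -> ring=[31:ND,70:NE,77:NC]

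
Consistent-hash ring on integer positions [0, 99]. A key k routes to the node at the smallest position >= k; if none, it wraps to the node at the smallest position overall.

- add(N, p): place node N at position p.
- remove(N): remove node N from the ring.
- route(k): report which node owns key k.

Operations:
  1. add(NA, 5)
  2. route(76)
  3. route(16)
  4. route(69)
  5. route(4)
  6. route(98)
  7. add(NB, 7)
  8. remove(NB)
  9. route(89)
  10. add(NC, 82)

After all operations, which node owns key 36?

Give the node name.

Answer: NC

Derivation:
Op 1: add NA@5 -> ring=[5:NA]
Op 2: route key 76: none >= 76, wrap to smallest pos 5 -> NA
Op 3: route key 16: none >= 16, wrap to smallest pos 5 -> NA
Op 4: route key 69: none >= 69, wrap to smallest pos 5 -> NA
Op 5: route key 4: smallest pos >= 4 is 5 -> NA
Op 6: route key 98: none >= 98, wrap to smallest pos 5 -> NA
Op 7: add NB@7 -> ring=[5:NA,7:NB]
Op 8: remove NB -> ring=[5:NA]
Op 9: route key 89: none >= 89, wrap to smallest pos 5 -> NA
Op 10: add NC@82 -> ring=[5:NA,82:NC]
Final route key 36: smallest pos >= 36 is 82 -> NC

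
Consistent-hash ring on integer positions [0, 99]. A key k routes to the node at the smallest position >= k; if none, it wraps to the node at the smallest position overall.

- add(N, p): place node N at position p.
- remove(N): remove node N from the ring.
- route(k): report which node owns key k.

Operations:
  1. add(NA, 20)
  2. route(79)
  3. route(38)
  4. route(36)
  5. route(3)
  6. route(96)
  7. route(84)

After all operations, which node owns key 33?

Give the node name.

Op 1: add NA@20 -> ring=[20:NA]
Op 2: route key 79: none >= 79, wrap to smallest pos 20 -> NA
Op 3: route key 38: none >= 38, wrap to smallest pos 20 -> NA
Op 4: route key 36: none >= 36, wrap to smallest pos 20 -> NA
Op 5: route key 3: smallest pos >= 3 is 20 -> NA
Op 6: route key 96: none >= 96, wrap to smallest pos 20 -> NA
Op 7: route key 84: none >= 84, wrap to smallest pos 20 -> NA
Final route key 33: none >= 33, wrap to smallest pos 20 -> NA

Answer: NA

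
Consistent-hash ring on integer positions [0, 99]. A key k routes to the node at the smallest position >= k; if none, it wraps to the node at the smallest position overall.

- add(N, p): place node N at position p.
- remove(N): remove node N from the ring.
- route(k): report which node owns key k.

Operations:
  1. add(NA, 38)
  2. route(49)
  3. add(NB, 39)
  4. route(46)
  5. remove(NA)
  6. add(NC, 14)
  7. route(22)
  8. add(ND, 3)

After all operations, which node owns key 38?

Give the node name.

Op 1: add NA@38 -> ring=[38:NA]
Op 2: route key 49: none >= 49, wrap to smallest pos 38 -> NA
Op 3: add NB@39 -> ring=[38:NA,39:NB]
Op 4: route key 46: none >= 46, wrap to smallest pos 38 -> NA
Op 5: remove NA -> ring=[39:NB]
Op 6: add NC@14 -> ring=[14:NC,39:NB]
Op 7: route key 22: smallest pos >= 22 is 39 -> NB
Op 8: add ND@3 -> ring=[3:ND,14:NC,39:NB]
Final route key 38: smallest pos >= 38 is 39 -> NB

Answer: NB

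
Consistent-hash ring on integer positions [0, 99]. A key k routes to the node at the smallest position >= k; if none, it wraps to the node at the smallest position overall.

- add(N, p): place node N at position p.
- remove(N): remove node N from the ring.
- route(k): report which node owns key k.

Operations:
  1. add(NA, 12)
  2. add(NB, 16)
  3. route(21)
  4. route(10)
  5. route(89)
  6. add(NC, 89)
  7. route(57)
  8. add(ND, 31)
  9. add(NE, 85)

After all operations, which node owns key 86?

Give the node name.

Answer: NC

Derivation:
Op 1: add NA@12 -> ring=[12:NA]
Op 2: add NB@16 -> ring=[12:NA,16:NB]
Op 3: route key 21: none >= 21, wrap to smallest pos 12 -> NA
Op 4: route key 10: smallest pos >= 10 is 12 -> NA
Op 5: route key 89: none >= 89, wrap to smallest pos 12 -> NA
Op 6: add NC@89 -> ring=[12:NA,16:NB,89:NC]
Op 7: route key 57: smallest pos >= 57 is 89 -> NC
Op 8: add ND@31 -> ring=[12:NA,16:NB,31:ND,89:NC]
Op 9: add NE@85 -> ring=[12:NA,16:NB,31:ND,85:NE,89:NC]
Final route key 86: smallest pos >= 86 is 89 -> NC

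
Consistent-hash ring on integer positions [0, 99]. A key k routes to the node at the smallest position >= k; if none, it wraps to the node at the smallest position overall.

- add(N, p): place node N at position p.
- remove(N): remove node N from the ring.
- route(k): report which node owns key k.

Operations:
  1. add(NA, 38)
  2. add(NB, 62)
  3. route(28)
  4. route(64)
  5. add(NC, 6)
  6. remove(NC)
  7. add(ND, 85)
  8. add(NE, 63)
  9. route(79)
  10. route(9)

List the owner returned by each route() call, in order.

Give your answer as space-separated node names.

Answer: NA NA ND NA

Derivation:
Op 1: add NA@38 -> ring=[38:NA]
Op 2: add NB@62 -> ring=[38:NA,62:NB]
Op 3: route key 28: smallest pos >= 28 is 38 -> NA
Op 4: route key 64: none >= 64, wrap to smallest pos 38 -> NA
Op 5: add NC@6 -> ring=[6:NC,38:NA,62:NB]
Op 6: remove NC -> ring=[38:NA,62:NB]
Op 7: add ND@85 -> ring=[38:NA,62:NB,85:ND]
Op 8: add NE@63 -> ring=[38:NA,62:NB,63:NE,85:ND]
Op 9: route key 79: smallest pos >= 79 is 85 -> ND
Op 10: route key 9: smallest pos >= 9 is 38 -> NA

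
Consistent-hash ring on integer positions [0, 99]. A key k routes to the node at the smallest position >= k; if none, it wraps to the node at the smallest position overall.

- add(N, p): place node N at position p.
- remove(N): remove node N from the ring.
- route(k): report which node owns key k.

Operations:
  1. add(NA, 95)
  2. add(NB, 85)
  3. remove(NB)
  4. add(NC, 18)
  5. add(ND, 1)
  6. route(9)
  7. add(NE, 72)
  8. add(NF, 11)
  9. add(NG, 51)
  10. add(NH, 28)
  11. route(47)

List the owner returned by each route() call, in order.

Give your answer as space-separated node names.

Op 1: add NA@95 -> ring=[95:NA]
Op 2: add NB@85 -> ring=[85:NB,95:NA]
Op 3: remove NB -> ring=[95:NA]
Op 4: add NC@18 -> ring=[18:NC,95:NA]
Op 5: add ND@1 -> ring=[1:ND,18:NC,95:NA]
Op 6: route key 9: smallest pos >= 9 is 18 -> NC
Op 7: add NE@72 -> ring=[1:ND,18:NC,72:NE,95:NA]
Op 8: add NF@11 -> ring=[1:ND,11:NF,18:NC,72:NE,95:NA]
Op 9: add NG@51 -> ring=[1:ND,11:NF,18:NC,51:NG,72:NE,95:NA]
Op 10: add NH@28 -> ring=[1:ND,11:NF,18:NC,28:NH,51:NG,72:NE,95:NA]
Op 11: route key 47: smallest pos >= 47 is 51 -> NG

Answer: NC NG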